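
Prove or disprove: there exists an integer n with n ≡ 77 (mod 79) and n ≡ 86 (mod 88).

The moduli 79 and 88 are coprime, so by the Chinese Remainder Theorem a unique solution modulo 6952 exists.
Any solution of the first congruence is n = 77 + 79t; substituting into the second, 79t ≡ 86 − 77 ≡ 9 (mod 88).
Since 79·39 = 3081 = 35·88 + 1, the inverse of 79 mod 88 is 39.
Therefore t ≡ 39·9 = 351 ≡ 87 (mod 88).
With t = 87: n = 77 + 79·87 = 6950.
Indeed 6950 ≡ 77 (mod 79) and 6950 ≡ 86 (mod 88).

n = 6950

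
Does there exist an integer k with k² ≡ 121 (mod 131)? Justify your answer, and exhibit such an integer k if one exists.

k = 120 works: 120² = 14400, and 14400 − 121 = 14279 = 109·131.

k = 120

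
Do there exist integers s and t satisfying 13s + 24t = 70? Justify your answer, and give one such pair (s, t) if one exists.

13 and 24 are coprime, so 13s + 24t ranges over all of ℤ.
Dividing repeatedly: 24 = 1·13 + 11, 13 = 1·11 + 2, 11 = 5·2 + 1, 2 = 2·1 + 0.
Unwinding: 1 = 11 − 5·2 = 11 − 5·(13 − 1·11) = −5·13 + 6·11 = −5·13 + 6·(24 − 1·13) = 6·24 − 11·13, i.e. 13·(-11) + 24·6 = 1.
Times 70: 13·(-770) + 24·420 = 70, so (-770, 420) solves it.
The general solution is s = -770 + 24k, t = 420 − 13k; taking k = 33 gives the smaller pair s = 22, t = -9.
Indeed 13·22 + 24·(-9) = 286 − 216 = 70.

s = 22, t = -9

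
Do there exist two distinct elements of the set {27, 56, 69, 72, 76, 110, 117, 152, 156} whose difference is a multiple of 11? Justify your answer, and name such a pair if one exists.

No, no such pair exists.

Reduce each element modulo 11: 27↦5, 56↦1, 69↦3, 72↦6, 76↦10, 110↦0, 117↦7, 152↦9, 156↦2.
These 9 residues are pairwise different, hence no difference of two elements is divisible by 11.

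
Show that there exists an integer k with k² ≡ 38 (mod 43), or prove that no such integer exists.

k = 9

k = 9 works: 9² = 81, and 81 − 38 = 43 = 1·43.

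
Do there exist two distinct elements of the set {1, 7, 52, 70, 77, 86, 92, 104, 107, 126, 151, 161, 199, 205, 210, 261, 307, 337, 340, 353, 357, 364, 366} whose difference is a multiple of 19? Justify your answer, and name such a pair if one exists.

1 mod 19 = 1 and 77 mod 19 = 1, so 77 − 1 = 76 = 4·19.

The pair (1, 77) works.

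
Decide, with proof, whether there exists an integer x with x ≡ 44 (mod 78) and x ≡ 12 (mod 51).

There is no such integer.

Reduce both congruences modulo 3, which divides 78 and 51: they say x ≡ 44 (mod 3) and x ≡ 12 (mod 3).
But 44 mod 3 = 2 while 12 mod 3 = 0, a contradiction.
Hence the system has no solution.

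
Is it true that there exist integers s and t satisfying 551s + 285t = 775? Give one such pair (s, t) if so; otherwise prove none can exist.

gcd(551, 285) = 19, so every integer of the form 551s + 285t is a multiple of 19.
But 775 = 19·40 + 15, so 19 ∤ 775.
Hence no integers s, t satisfy the equation.

There are no such integers.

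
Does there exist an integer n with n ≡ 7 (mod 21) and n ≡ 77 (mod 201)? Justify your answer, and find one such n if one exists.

Both moduli are multiples of 3 = gcd(21, 201), so any solution would satisfy n ≡ 7 and n ≡ 77 modulo 3 simultaneously.
However 7 ≡ 1 and 77 ≡ 2 (mod 3), and 1 ≠ 2.
So no integer satisfies both congruences.

There is no such integer.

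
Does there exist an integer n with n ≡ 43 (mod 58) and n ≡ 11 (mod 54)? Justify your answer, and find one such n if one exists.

gcd(58, 54) = 2. A simultaneous solution exists iff 43 ≡ 11 (mod 2); here 43 mod 2 = 1 = 11 mod 2, so it does.
Put n = 43 + 58t, so we need 58t ≡ 22 (mod 54), equivalently (divide by 2) 29t ≡ 11 (mod 27).
29 ≡ 2 (mod 27), so this reads 2t ≡ 11 (mod 27). Since 2·14 = 28 = 1·27 + 1, the inverse of 2 mod 27 is 14.
Therefore t ≡ 14·11 = 154 ≡ 19 (mod 27).
Then n = 43 + 58·19 = 1145.
Verify: 1145 = 19·58 + 43 and 1145 = 21·54 + 11. ✓

n = 1145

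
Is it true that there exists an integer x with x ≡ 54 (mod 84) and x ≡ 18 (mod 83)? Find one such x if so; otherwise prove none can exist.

x = 4002

Since 84 and 83 share no common factor, CRT says the pair of congruences has a solution (unique mod 6972).
Any solution of the first congruence is x = 54 + 84t; substituting into the second, 84t ≡ 18 − 54 ≡ 47 (mod 83).
84 ≡ 1 (mod 83), so this reads 1t ≡ 47 (mod 83). So t ≡ 47 (mod 83).
With t = 47: x = 54 + 84·47 = 4002.
Verify: 4002 = 47·84 + 54 and 4002 = 48·83 + 18. ✓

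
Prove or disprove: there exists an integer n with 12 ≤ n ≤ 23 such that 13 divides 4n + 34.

At n = 12, 4·12 + 34 = 82 ≡ 4 (mod 13), and each step in n adds 4, giving residues 4, 8, 12, 3, 7, 11, 2, 6, 10, 1, 5, 9 for n = 12, 13, …, 23.
Since 0 is absent from this list, 13 ∤ 4n + 34 for every n with 12 ≤ n ≤ 23.

No such integer n in that range exists.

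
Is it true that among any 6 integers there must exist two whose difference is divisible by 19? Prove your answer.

No; for instance {25, 26, 27, 28, 29, 30} is a counterexample.

Take the 6 consecutive integers 25, 26, …, 30: their residues mod 19 are all distinct because 6 ≤ 19.
No two share a residue, so no pair has difference divisible by 19; the claim fails for this set.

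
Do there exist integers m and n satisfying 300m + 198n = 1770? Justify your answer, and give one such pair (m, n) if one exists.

Since gcd(300, 198) = 6 and 1770 = 6·295, Bézout's identity guarantees a solution.
Dividing through by 6 reduces the equation to 50m + 33n = 295.
Dividing repeatedly: 50 = 1·33 + 17, 33 = 1·17 + 16, 17 = 1·16 + 1, 16 = 16·1 + 0.
Unwinding: 1 = 17 − 1·16 = 17 − (33 − 1·17) = −33 + 2·17 = −33 + 2·(50 − 1·33) = 2·50 − 3·33, i.e. 50·2 + 33·(-3) = 1.
Scaling by 295 gives the particular solution (m, n) = (590, -885).
Shifting by a multiple of (33, −50) keeps it a solution: m = 590 − 17·33 = 29, n = -885 + 17·50 = -35.
Check: 300·29 + 198·(-35) = 8700 − 6930 = 1770. ✓

m = 29, n = -35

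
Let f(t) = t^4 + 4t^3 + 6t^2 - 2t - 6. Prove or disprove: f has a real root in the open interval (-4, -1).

f(-4) = 98 and f(-1) = -1, which have opposite signs.
As a polynomial, f is continuous on every closed interval.
By the Intermediate Value Theorem f must vanish at some point of (-4, -1).

Such a root exists.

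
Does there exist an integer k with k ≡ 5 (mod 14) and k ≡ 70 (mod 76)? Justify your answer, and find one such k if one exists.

No, no such integer exists.

gcd(14, 76) = 2. If k ≡ 5 (mod 14) and k ≡ 70 (mod 76), then k ≡ 5 (mod 2) and k ≡ 70 (mod 2).
However 5 ≡ 1 and 70 ≡ 0 (mod 2), and 1 ≠ 0.
Hence the system has no solution.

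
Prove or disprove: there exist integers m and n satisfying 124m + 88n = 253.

Both 124 and 88 are divisible by gcd(124, 88) = 4, hence so is any combination 124m + 88n.
However 253 leaves remainder 1 on division by 4.
So the equation is unsolvable over ℤ.

No such integers exist.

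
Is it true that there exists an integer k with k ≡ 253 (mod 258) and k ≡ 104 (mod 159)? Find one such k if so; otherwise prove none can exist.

No such integer exists.

gcd(258, 159) = 3. If k ≡ 253 (mod 258) and k ≡ 104 (mod 159), then k ≡ 253 (mod 3) and k ≡ 104 (mod 3).
However 253 ≡ 1 and 104 ≡ 2 (mod 3), and 1 ≠ 2.
Hence the system has no solution.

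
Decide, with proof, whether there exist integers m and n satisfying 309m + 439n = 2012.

m = 383, n = -265

Since gcd(309, 439) = 1, every integer is an integer combination of 309 and 439.
Euclidean algorithm: 439 = 1·309 + 130, 309 = 2·130 + 49, 130 = 2·49 + 32, 49 = 1·32 + 17, 32 = 1·17 + 15, 17 = 1·15 + 2, 15 = 7·2 + 1, 2 = 2·1 + 0.
Back-substituting, 1 = 15 − 7·2 = 15 − 7·(17 − 1·15) = −7·17 + 8·15 = −7·17 + 8·(32 − 1·17) = 8·32 − 15·17 = 8·32 − 15·(49 − 1·32) = −15·49 + 23·32 = −15·49 + 23·(130 − 2·49) = 23·130 − 61·49 = 23·130 − 61·(309 − 2·130) = −61·309 + 145·130 = −61·309 + 145·(439 − 1·309) = 145·439 − 206·309; that is, 309·(-206) + 439·145 = 1.
Scaling by 2012 gives the particular solution (m, n) = (-414472, 291740).
Shifting by a multiple of (439, −309) keeps it a solution: m = -414472 + 945·439 = 383, n = 291740 − 945·309 = -265.
Indeed 309·383 + 439·(-265) = 118347 − 116335 = 2012.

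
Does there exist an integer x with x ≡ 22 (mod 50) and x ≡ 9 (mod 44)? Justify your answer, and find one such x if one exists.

No such integer exists.

Both moduli are multiples of 2 = gcd(50, 44), so any solution would satisfy x ≡ 22 and x ≡ 9 modulo 2 simultaneously.
These are incompatible: 22 − 9 = 13 is not divisible by 2.
Hence the system has no solution.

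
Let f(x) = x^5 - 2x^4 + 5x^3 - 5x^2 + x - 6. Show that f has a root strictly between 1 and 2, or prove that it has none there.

Such a root exists.

f(1) = -6 and f(2) = 16, which have opposite signs.
Since f is a polynomial it is continuous on [1, 2].
By the Intermediate Value Theorem, f takes the value 0 somewhere in the open interval.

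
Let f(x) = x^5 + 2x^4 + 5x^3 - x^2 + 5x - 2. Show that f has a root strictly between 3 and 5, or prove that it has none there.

f(3) = 544 and f(5) = 4998, both positive, so a sign-change argument is unavailable; we show f keeps this sign on the whole interval.
Shift to the endpoint 3: with x = 3 + u (0 < u < 2), one computes f(3 + u) = u^5 + 17u^4 + 119u^3 + 422u^2 + 755u + 544.
The nonzero coefficients here are all positive, so for u > 0 every term is positive (or zero), and the constant term 544 is strictly positive.
So f is strictly positive on (3, 5); no root exists in the interval.

f has no root in that interval.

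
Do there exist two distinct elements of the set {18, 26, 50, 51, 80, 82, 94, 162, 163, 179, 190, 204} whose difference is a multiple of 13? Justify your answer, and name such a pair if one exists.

No such pair exists.

Residues mod 13: 18↦5, 26↦0, 50↦11, 51↦12, 80↦2, 82↦4, 94↦3, 162↦6, 163↦7, 179↦10, 190↦8, 204↦9.
These 12 residues are pairwise different, hence no difference of two elements is divisible by 13.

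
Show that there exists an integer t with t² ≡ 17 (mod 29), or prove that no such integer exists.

Apply Euler's criterion with the prime 29: 17 is a quadratic residue iff 17^14 ≡ 1 (mod 29), and a non-residue iff it is ≡ −1.
Repeated squaring mod 29: 17^2 = 289 ≡ 28; 17^4 ≡ 28² = 784 ≡ 1; 17^8 ≡ 1² = 1 ≡ 1.
Since 14 = 8 + 4 + 2, 17^14 ≡ 1 · 1 · 28; multiplying out mod 29: 1·1 = 1 ≡ 1, then 1·28 = 28 ≡ 28. Thus 17^14 ≡ 28 ≡ −1 (mod 29).
By Euler's criterion 17 is a quadratic non-residue mod 29: no t satisfies t² ≡ 17 (mod 29).

There is no such integer.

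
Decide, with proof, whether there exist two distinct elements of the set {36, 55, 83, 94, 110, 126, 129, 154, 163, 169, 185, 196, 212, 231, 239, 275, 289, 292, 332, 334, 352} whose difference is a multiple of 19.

Yes: 36 and 55.

Both 36 and 55 leave remainder 17 on division by 19; their difference 19 = 1·19 is a multiple of 19.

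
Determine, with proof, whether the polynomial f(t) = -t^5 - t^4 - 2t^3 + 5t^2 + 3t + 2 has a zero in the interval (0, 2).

f(0) = 2 and f(2) = -36, which have opposite signs.
Since f is a polynomial it is continuous on [0, 2].
By the Intermediate Value Theorem, f takes the value 0 somewhere in the open interval.

Such a root exists.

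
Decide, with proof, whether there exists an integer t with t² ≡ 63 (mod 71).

71 is prime, so by Euler's criterion 63 is a square mod 71 iff 63^((71−1)/2) = 63^35 ≡ 1 (mod 71).
Squaring successively (mod 71): 63^2 = 3969 ≡ 64; 63^4 ≡ 64² = 4096 ≡ 49; 63^8 ≡ 49² = 2401 ≡ 58; 63^16 ≡ 58² = 3364 ≡ 27; 63^32 ≡ 27² = 729 ≡ 19.
Since 35 = 32 + 2 + 1, 63^35 ≡ 19 · 64 · 63; multiplying out mod 71: 19·64 = 1216 ≡ 9, then 9·63 = 567 ≡ 70. Thus 63^35 ≡ 70 ≡ −1 (mod 71).
The value −1 means 63 is a non-residue modulo 71, so t² ≡ 63 (mod 71) is impossible.

There is no such integer.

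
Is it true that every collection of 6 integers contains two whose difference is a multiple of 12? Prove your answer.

Try 6 consecutive integers, 33, 34, …, 38. Their remainders mod 12 are 9, 10, 11, 0, 1, 2 — pairwise different, as any 6 ≤ 12 consecutive integers have distinct residues.
The differences between them range over 1, …, 5, none of which is divisible by 12.

No; for instance {33, 34, 35, 36, 37, 38} is a counterexample.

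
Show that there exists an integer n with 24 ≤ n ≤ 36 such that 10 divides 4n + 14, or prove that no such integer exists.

n = 24

Try n = 24: 4·24 + 14 = 110 = 11·10, which is divisible by 10.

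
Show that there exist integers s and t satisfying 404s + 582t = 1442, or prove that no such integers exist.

gcd(404, 582) = 2, and 2 divides 1442, so integer solutions exist.
Dividing through by 2 reduces the equation to 202s + 291t = 721.
Run the Euclidean algorithm on 291 and 202: 291 = 1·202 + 89, 202 = 2·89 + 24, 89 = 3·24 + 17, 24 = 1·17 + 7, 17 = 2·7 + 3, 7 = 2·3 + 1, 3 = 3·1 + 0.
Back-substituting, 1 = 7 − 2·3 = 7 − 2·(17 − 2·7) = −2·17 + 5·7 = −2·17 + 5·(24 − 1·17) = 5·24 − 7·17 = 5·24 − 7·(89 − 3·24) = −7·89 + 26·24 = −7·89 + 26·(202 − 2·89) = 26·202 − 59·89 = 26·202 − 59·(291 − 1·202) = −59·291 + 85·202; that is, 202·85 + 291·(-59) = 1.
Scaling by 721 gives the particular solution (s, t) = (61285, -42539).
Subtracting 210·291 from s and adding 210·202 to t gives the tidier solution (175, -119).
Indeed 404·175 + 582·(-119) = 70700 − 69258 = 1442.

s = 175, t = -119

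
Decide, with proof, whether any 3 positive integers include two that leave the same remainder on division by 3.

Consider the 3 integers 5, 6, 7. They lie in distinct residue classes modulo 3, since 3 ≤ 3.
So no two of them leave the same remainder on division by 3; the claim fails for this set.

No, the set {5, 6, 7} is a counterexample.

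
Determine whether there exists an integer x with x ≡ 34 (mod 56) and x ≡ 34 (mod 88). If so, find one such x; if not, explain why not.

The moduli are not coprime: gcd(56, 88) = 8. Compatibility requires 8 ∣ (34 − 34) = 0, which holds, so solutions exist.
In fact x = 34 itself already satisfies 34 mod 88 = 34.
Indeed 34 ≡ 34 (mod 56) and 34 ≡ 34 (mod 88).

x = 34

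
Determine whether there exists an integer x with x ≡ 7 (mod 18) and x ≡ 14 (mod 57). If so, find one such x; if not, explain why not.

There is no such integer.

Reduce both congruences modulo 3, which divides 18 and 57: they say x ≡ 7 (mod 3) and x ≡ 14 (mod 3).
But 7 mod 3 = 1 while 14 mod 3 = 2, a contradiction.
Hence the system has no solution.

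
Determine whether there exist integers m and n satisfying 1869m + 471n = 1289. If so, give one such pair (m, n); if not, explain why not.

No, no such integers exist.

Any value of 1869m + 471n is a multiple of gcd(1869, 471) = 3.
But 1289 is not a multiple of 3 (it leaves remainder 2).
Therefore 1869m + 471n = 1289 has no solution in integers.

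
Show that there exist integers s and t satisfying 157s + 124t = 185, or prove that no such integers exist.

s = 77, t = -96

157 and 124 are coprime, so 157s + 124t ranges over all of ℤ.
Run the Euclidean algorithm on 157 and 124: 157 = 1·124 + 33, 124 = 3·33 + 25, 33 = 1·25 + 8, 25 = 3·8 + 1, 8 = 8·1 + 0.
Working back up the chain: 1 = 25 − 3·8 = 25 − 3·(33 − 1·25) = −3·33 + 4·25 = −3·33 + 4·(124 − 3·33) = 4·124 − 15·33 = 4·124 − 15·(157 − 1·124) = −15·157 + 19·124. So 157·(-15) + 124·19 = 1.
Times 185: 157·(-2775) + 124·3515 = 185, so (-2775, 3515) solves it.
Adding 23·124 to s and subtracting 23·157 from t gives the tidier solution (77, -96).
Check: 157·77 + 124·(-96) = 12089 − 11904 = 185. ✓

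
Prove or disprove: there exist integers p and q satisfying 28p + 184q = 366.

Both 28 and 184 are divisible by gcd(28, 184) = 4, hence so is any combination 28p + 184q.
But 366 = 4·91 + 2, so 4 ∤ 366.
So the equation is unsolvable over ℤ.

There are no such integers.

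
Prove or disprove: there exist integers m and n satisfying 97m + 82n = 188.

97 and 82 are coprime, so 97m + 82n ranges over all of ℤ.
Euclidean algorithm: 97 = 1·82 + 15, 82 = 5·15 + 7, 15 = 2·7 + 1, 7 = 7·1 + 0.
Unwinding: 1 = 15 − 2·7 = 15 − 2·(82 − 5·15) = −2·82 + 11·15 = −2·82 + 11·(97 − 1·82) = 11·97 − 13·82, i.e. 97·11 + 82·(-13) = 1.
Scaling by 188 gives the particular solution (m, n) = (2068, -2444).
Shifting by a multiple of (82, −97) keeps it a solution: m = 2068 − 25·82 = 18, n = -2444 + 25·97 = -19.
Check: 97·18 + 82·(-19) = 1746 − 1558 = 188. ✓

m = 18, n = -19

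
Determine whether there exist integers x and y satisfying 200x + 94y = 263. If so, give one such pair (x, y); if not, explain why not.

gcd(200, 94) = 2, so every integer of the form 200x + 94y is a multiple of 2.
However 263 leaves remainder 1 on division by 2.
Hence no integers x, y satisfy the equation.

No such integers exist.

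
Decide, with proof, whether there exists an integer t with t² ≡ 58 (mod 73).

73 is prime, so by Euler's criterion 58 is a square mod 73 iff 58^((73−1)/2) = 58^36 ≡ 1 (mod 73).
Squaring successively (mod 73): 58^2 = 3364 ≡ 6; 58^4 ≡ 6² = 36 ≡ 36; 58^8 ≡ 36² = 1296 ≡ 55; 58^16 ≡ 55² = 3025 ≡ 32; 58^32 ≡ 32² = 1024 ≡ 2.
Since 36 = 32 + 4, 58^36 ≡ 2 · 36; multiplying out mod 73: 2·36 = 72 ≡ 72. Thus 58^36 ≡ 72 ≡ −1 (mod 73).
By Euler's criterion 58 is a quadratic non-residue mod 73: no t satisfies t² ≡ 58 (mod 73).

No, no such integer exists.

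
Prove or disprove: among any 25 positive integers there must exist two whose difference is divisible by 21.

True.

Each integer lies in one of the 21 residue classes modulo 21.
Placing 25 integers into 21 classes, some class receives at least two — say a and b.
Then a ≡ b (mod 21), i.e. 21 ∣ (a − b).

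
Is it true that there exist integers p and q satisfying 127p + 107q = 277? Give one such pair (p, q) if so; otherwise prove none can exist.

Since gcd(127, 107) = 1, every integer is an integer combination of 127 and 107.
Dividing repeatedly: 127 = 1·107 + 20, 107 = 5·20 + 7, 20 = 2·7 + 6, 7 = 1·6 + 1, 6 = 6·1 + 0.
Back-substituting, 1 = 7 − 1·6 = 7 − (20 − 2·7) = −20 + 3·7 = −20 + 3·(107 − 5·20) = 3·107 − 16·20 = 3·107 − 16·(127 − 1·107) = −16·127 + 19·107; that is, 127·(-16) + 107·19 = 1.
Scaling by 277 gives the particular solution (p, q) = (-4432, 5263).
Shifting by a multiple of (107, −127) keeps it a solution: p = -4432 + 42·107 = 62, q = 5263 − 42·127 = -71.
Indeed 127·62 + 107·(-71) = 7874 − 7597 = 277.

p = 62, q = -71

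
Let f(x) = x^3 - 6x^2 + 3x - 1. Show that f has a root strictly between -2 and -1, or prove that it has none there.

f(-2) = -39 and f(-1) = -11, both negative, so a sign-change argument is unavailable; we show f keeps this sign on the whole interval.
Shift to the endpoint -1: with x = -1 − u (0 < u < 1), one computes f(-1 − u) = -u^3 - 9u^2 - 18u - 11.
The nonzero coefficients here are all negative, so for u > 0 every term is negative (or zero), and the constant term -11 is strictly negative.
Therefore f(x) < 0 throughout (-2, -1), and f has no zero there.

No such root exists.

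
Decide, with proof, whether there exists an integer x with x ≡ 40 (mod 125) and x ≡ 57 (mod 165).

No such integer exists.

Both moduli are multiples of 5 = gcd(125, 165), so any solution would satisfy x ≡ 40 and x ≡ 57 modulo 5 simultaneously.
But 40 mod 5 = 0 while 57 mod 5 = 2, a contradiction.
Hence the system has no solution.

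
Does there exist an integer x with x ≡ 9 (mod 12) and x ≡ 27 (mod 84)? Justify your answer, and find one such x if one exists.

Reduce both congruences modulo 12, which divides 12 and 84: they say x ≡ 9 (mod 12) and x ≡ 27 (mod 12).
However 9 ≡ 9 and 27 ≡ 3 (mod 12), and 9 ≠ 3.
So no integer satisfies both congruences.

No, no such integer exists.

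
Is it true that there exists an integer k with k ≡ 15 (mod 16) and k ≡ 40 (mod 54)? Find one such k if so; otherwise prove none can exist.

Reduce both congruences modulo 2, which divides 16 and 54: they say k ≡ 15 (mod 2) and k ≡ 40 (mod 2).
But 15 mod 2 = 1 while 40 mod 2 = 0, a contradiction.
Hence the system has no solution.

There is no such integer.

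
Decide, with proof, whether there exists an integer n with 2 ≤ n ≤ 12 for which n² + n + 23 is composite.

At n = 6: 6² + 6 + 23 = 65 = 5·13, which is composite.

n = 6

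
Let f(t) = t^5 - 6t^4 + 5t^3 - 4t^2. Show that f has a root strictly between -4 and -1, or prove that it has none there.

f(-4) = -2944 and f(-1) = -16, both negative, so a sign-change argument is unavailable; we show f keeps this sign on the whole interval.
Shift to the endpoint -1: with t = -1 − u (0 < u < 3), one computes f(-1 − u) = -u^5 - 11u^4 - 39u^3 - 65u^2 - 52u - 16.
All 6 nonzero coefficients of this polynomial in u are negative; hence for u > 0 the value is a sum of negative terms (the constant -16 among them).
Therefore f(t) < 0 throughout (-4, -1), and f has no zero there.

No such root exists.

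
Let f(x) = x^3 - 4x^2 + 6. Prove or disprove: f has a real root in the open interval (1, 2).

f(1) = 3 and f(2) = -2, which have opposite signs.
As a polynomial, f is continuous on every closed interval.
By the Intermediate Value Theorem, f takes the value 0 somewhere in the open interval.

Yes, f has a root in the interval.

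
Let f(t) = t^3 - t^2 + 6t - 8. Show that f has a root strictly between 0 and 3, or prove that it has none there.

f(0) = -8 and f(3) = 28, which have opposite signs.
As a polynomial, f is continuous on every closed interval.
By the Intermediate Value Theorem f must vanish at some point of (0, 3).

Yes, f has a root in the interval.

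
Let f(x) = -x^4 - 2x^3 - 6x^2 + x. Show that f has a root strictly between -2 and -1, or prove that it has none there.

The endpoint values f(-2) = -26 and f(-1) = -6 are both negative. Claim: f(x) < 0 for every x in (-2, -1).
Shift to the endpoint -1: with x = -1 − u (0 < u < 1), one computes f(-1 − u) = -u^4 - 2u^3 - 6u^2 - 11u - 6.
The nonzero coefficients here are all negative, so for u > 0 every term is negative (or zero), and the constant term -6 is strictly negative.
Therefore f(x) < 0 throughout (-2, -1), and f has no zero there.

f has no root in that interval.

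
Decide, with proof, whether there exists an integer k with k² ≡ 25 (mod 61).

k = 56 works: 56² = 3136, and 3136 − 25 = 3111 = 51·61.

k = 56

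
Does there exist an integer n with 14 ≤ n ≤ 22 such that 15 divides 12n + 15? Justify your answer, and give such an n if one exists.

n = 15

Try n = 15: 12·15 + 15 = 195 = 13·15, which is divisible by 15.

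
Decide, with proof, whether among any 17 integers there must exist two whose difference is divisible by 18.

Consider the 17 integers 85, 86, …, 101. They lie in distinct residue classes modulo 18, since 17 ≤ 18.
Any two of them differ by at most 16 < 18 and by at least 1, so no difference is a multiple of 18.

No; for instance {85, 86, 87, 88, 89, 90, 91, 92, 93, 94, 95, 96, 97, 98, 99, 100, 101} is a counterexample.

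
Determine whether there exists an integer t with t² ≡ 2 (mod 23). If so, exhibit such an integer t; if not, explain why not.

Take t = 18. Then 18² = 324 = 14·23 + 2, so 18² ≡ 2 (mod 23).

t = 18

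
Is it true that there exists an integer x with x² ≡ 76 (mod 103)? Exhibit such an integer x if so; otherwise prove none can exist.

x = 30

x = 30 works: 30² = 900, and 900 − 76 = 824 = 8·103.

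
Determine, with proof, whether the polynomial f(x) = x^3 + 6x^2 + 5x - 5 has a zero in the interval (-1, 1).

f(-1) = -5 and f(1) = 7, which have opposite signs.
Since f is a polynomial it is continuous on [-1, 1].
By the Intermediate Value Theorem, f takes the value 0 somewhere in the open interval.

Yes, f has a root in the interval.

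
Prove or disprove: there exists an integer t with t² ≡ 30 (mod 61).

Apply Euler's criterion with the prime 61: 30 is a quadratic residue iff 30^30 ≡ 1 (mod 61), and a non-residue iff it is ≡ −1.
Repeated squaring mod 61: 30^2 = 900 ≡ 46; 30^4 ≡ 46² = 2116 ≡ 42; 30^8 ≡ 42² = 1764 ≡ 56; 30^16 ≡ 56² = 3136 ≡ 25.
Since 30 = 16 + 8 + 4 + 2, 30^30 ≡ 25 · 56 · 42 · 46; multiplying out mod 61: 25·56 = 1400 ≡ 58, then 58·42 = 2436 ≡ 57, then 57·46 = 2622 ≡ 60. Thus 30^30 ≡ 60 ≡ −1 (mod 61).
The value −1 means 30 is a non-residue modulo 61, so t² ≡ 30 (mod 61) is impossible.

No, no such integer exists.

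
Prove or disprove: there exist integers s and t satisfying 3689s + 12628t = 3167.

No such integers exist.

Both 3689 and 12628 are divisible by gcd(3689, 12628) = 7, hence so is any combination 3689s + 12628t.
But 3167 = 7·452 + 3, so 7 ∤ 3167.
So the equation is unsolvable over ℤ.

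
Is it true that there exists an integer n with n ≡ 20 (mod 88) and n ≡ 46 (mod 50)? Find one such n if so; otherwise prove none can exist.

gcd(88, 50) = 2. A simultaneous solution exists iff 20 ≡ 46 (mod 2); here 20 mod 2 = 0 = 46 mod 2, so it does.
List candidates n ≡ 20 (mod 88): 20, 108, 196. Modulo 50 these are 20, 8, 46; 196 gives 46 as required.
Check: 196 mod 88 = 20, 196 mod 50 = 46. ✓

n = 196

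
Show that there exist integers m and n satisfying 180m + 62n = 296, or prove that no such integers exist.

m = 23, n = -62

Since gcd(180, 62) = 2 and 296 = 2·148, Bézout's identity guarantees a solution.
Dividing through by 2 reduces the equation to 90m + 31n = 148.
Dividing repeatedly: 90 = 2·31 + 28, 31 = 1·28 + 3, 28 = 9·3 + 1, 3 = 3·1 + 0.
Unwinding: 1 = 28 − 9·3 = 28 − 9·(31 − 1·28) = −9·31 + 10·28 = −9·31 + 10·(90 − 2·31) = 10·90 − 29·31, i.e. 90·10 + 31·(-29) = 1.
Times 148: 90·1480 + 31·(-4292) = 148, so (1480, -4292) solves it.
The general solution is m = 1480 + 31k, n = -4292 − 90k; taking k = -47 gives the smaller pair m = 23, n = -62.
Indeed 180·23 + 62·(-62) = 4140 − 3844 = 296.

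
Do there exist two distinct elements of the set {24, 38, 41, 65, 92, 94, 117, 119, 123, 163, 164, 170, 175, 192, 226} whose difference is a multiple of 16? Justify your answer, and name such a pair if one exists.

No, no such pair exists.

Residues mod 16: 24↦8, 38↦6, 41↦9, 65↦1, 92↦12, 94↦14, 117↦5, 119↦7, 123↦11, 163↦3, 164↦4, 170↦10, 175↦15, 192↦0, 226↦2.
All 15 residues are distinct, so no two elements differ by a multiple of 16.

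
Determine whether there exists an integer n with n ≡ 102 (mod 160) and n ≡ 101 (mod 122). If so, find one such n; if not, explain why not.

No, no such integer exists.

Both moduli are multiples of 2 = gcd(160, 122), so any solution would satisfy n ≡ 102 and n ≡ 101 modulo 2 simultaneously.
But 102 mod 2 = 0 while 101 mod 2 = 1, a contradiction.
So no integer satisfies both congruences.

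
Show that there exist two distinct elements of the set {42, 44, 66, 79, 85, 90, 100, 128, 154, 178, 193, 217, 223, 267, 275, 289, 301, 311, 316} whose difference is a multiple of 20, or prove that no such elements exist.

Two integers differ by a multiple of 20 exactly when they have the same residue mod 20. The residues are 42↦2, 44↦4, 66↦6, 79↦19, 85↦5, 90↦10, 100↦0, 128↦8, 154↦14, 178↦18, 193↦13, 217↦17, 223↦3, 267↦7, 275↦15, 289↦9, 301↦1, 311↦11, 316↦16.
All 19 residues are distinct, so no two elements differ by a multiple of 20.

No such pair exists.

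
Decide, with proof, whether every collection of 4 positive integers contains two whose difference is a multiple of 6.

No; for instance {2, 3, 4, 5} is a counterexample.

Take the 4 consecutive integers 2, 3, 4, 5: their residues mod 6 are all distinct because 4 ≤ 6.
No two share a residue, so no pair has difference divisible by 6; the claim fails for this set.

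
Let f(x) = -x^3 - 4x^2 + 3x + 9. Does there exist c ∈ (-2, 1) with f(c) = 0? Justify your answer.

f(-2) = -5 and f(1) = 7, which have opposite signs.
f is continuous everywhere (it is a polynomial), in particular on [-2, 1].
The Intermediate Value Theorem then guarantees some c ∈ (-2, 1) with f(c) = 0.

Such a root exists.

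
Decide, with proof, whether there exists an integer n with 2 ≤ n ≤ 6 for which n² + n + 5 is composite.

n = 5

At n = 5: 5² + 5 + 5 = 35 = 5·7, which is composite.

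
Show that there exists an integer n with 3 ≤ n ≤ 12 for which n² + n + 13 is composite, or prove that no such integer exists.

At n = 7: 7² + 7 + 13 = 69 = 3·23, which is composite.

n = 7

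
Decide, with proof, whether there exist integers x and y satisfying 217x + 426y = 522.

Since gcd(217, 426) = 1, every integer is an integer combination of 217 and 426.
Euclidean algorithm: 426 = 1·217 + 209, 217 = 1·209 + 8, 209 = 26·8 + 1, 8 = 8·1 + 0.
Unwinding: 1 = 209 − 26·8 = 209 − 26·(217 − 1·209) = −26·217 + 27·209 = −26·217 + 27·(426 − 1·217) = 27·426 − 53·217, i.e. 217·(-53) + 426·27 = 1.
Scaling by 522 gives the particular solution (x, y) = (-27666, 14094).
Shifting by a multiple of (426, −217) keeps it a solution: x = -27666 + 65·426 = 24, y = 14094 − 65·217 = -11.
Check: 217·24 + 426·(-11) = 5208 − 4686 = 522. ✓

x = 24, y = -11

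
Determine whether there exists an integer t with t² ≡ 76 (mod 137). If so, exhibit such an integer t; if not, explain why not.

t = 58

Take t = 58. Then 58² = 3364 = 24·137 + 76, so 58² ≡ 76 (mod 137).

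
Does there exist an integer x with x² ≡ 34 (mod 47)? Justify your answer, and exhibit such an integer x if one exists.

Take x = 38. Then 38² = 1444 = 30·47 + 34, so 38² ≡ 34 (mod 47).

x = 38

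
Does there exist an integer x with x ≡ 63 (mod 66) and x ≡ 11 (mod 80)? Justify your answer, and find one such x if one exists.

x = 2571

gcd(66, 80) = 2. A simultaneous solution exists iff 63 ≡ 11 (mod 2); here 63 mod 2 = 1 = 11 mod 2, so it does.
Put x = 63 + 66t, so we need 66t ≡ 28 (mod 80), equivalently (divide by 2) 33t ≡ 14 (mod 40).
Invert 33 mod 40 by the Euclidean algorithm: 40 = 1·33 + 7, 33 = 4·7 + 5, 7 = 1·5 + 2, 5 = 2·2 + 1, 2 = 2·1 + 0; back-substituting, 1 = 5 − 2·2 = 5 − 2·(7 − 1·5) = −2·7 + 3·5 = −2·7 + 3·(33 − 4·7) = 3·33 − 14·7 = 3·33 − 14·(40 − 1·33) = −14·40 + 17·33. Hence 33·17 ≡ 1, so 33⁻¹ ≡ 17 (mod 40).
Multiplying by 17: t ≡ 17·14 = 238 ≡ 38 (mod 40).
Then x = 63 + 66·38 = 2571.
Verify: 2571 = 38·66 + 63 and 2571 = 32·80 + 11. ✓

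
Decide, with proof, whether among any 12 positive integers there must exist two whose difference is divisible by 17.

No, the set {23, 24, 25, 26, 27, 28, 29, 30, 31, 32, 33, 34} is a counterexample.

Try 12 consecutive integers, 23, 24, …, 34. Their remainders mod 17 are 6, 7, 8, 9, 10, 11, 12, 13, 14, 15, 16, 0 — pairwise different, as any 12 ≤ 17 consecutive integers have distinct residues.
Any two of them differ by at most 11 < 17 and by at least 1, so no difference is a multiple of 17.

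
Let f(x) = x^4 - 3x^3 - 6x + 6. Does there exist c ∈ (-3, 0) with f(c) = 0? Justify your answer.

The endpoint values f(-3) = 186 and f(0) = 6 are both positive. Claim: f(x) > 0 for every x in (-3, 0).
Shift to the endpoint 0: with x = −u (0 < u < 3), one computes f(−u) = u^4 + 3u^3 + 6u + 6.
The nonzero coefficients here are all positive, so for u > 0 every term is positive (or zero), and the constant term 6 is strictly positive.
So f is strictly positive on (-3, 0); no root exists in the interval.

No.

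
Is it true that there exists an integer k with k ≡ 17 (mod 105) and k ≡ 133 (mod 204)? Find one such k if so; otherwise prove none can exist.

Reduce both congruences modulo 3, which divides 105 and 204: they say k ≡ 17 (mod 3) and k ≡ 133 (mod 3).
These are incompatible: 17 − 133 = -116 is not divisible by 3.
Therefore no such k exists.

No, no such integer exists.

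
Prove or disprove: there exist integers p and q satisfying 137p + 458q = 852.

p = 160, q = -46

137 and 458 are coprime, so 137p + 458q ranges over all of ℤ.
Dividing repeatedly: 458 = 3·137 + 47, 137 = 2·47 + 43, 47 = 1·43 + 4, 43 = 10·4 + 3, 4 = 1·3 + 1, 3 = 3·1 + 0.
Back-substituting, 1 = 4 − 1·3 = 4 − (43 − 10·4) = −43 + 11·4 = −43 + 11·(47 − 1·43) = 11·47 − 12·43 = 11·47 − 12·(137 − 2·47) = −12·137 + 35·47 = −12·137 + 35·(458 − 3·137) = 35·458 − 117·137; that is, 137·(-117) + 458·35 = 1.
Times 852: 137·(-99684) + 458·29820 = 852, so (-99684, 29820) solves it.
Shifting by a multiple of (458, −137) keeps it a solution: p = -99684 + 218·458 = 160, q = 29820 − 218·137 = -46.
Check: 137·160 + 458·(-46) = 21920 − 21068 = 852. ✓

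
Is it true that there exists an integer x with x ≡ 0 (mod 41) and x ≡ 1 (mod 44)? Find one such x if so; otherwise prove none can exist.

x = 1189

gcd(41, 44) = 1, so the Chinese Remainder Theorem guarantees exactly one residue class mod 1804 satisfying both.
Any solution of the first congruence is x = 0 + 41t; substituting into the second, 41t ≡ 1 − 0 ≡ 1 (mod 44).
Note 41·29 = 1189 ≡ 1 (mod 44) (as 1189 − 1 = 27·44), so 41⁻¹ ≡ 29.
Therefore t ≡ 29·1 = 29 (mod 44).
Taking t = 29 gives x = 0 + 41·29 = 1189.
Indeed 1189 ≡ 0 (mod 41) and 1189 ≡ 1 (mod 44).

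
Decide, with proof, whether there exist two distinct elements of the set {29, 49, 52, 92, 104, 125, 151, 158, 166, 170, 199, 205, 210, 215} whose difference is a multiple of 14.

There is no such pair.

Two integers differ by a multiple of 14 exactly when they have the same residue mod 14. The residues are 29↦1, 49↦7, 52↦10, 92↦8, 104↦6, 125↦13, 151↦11, 158↦4, 166↦12, 170↦2, 199↦3, 205↦9, 210↦0, 215↦5.
No residue repeats among the 14 elements, so no pair has difference ≡ 0 (mod 14).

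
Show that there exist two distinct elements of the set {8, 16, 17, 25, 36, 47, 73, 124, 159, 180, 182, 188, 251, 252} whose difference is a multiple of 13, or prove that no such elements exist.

8 and 47 are such a pair.

Both 8 and 47 leave remainder 8 on division by 13; their difference 39 = 3·13 is a multiple of 13.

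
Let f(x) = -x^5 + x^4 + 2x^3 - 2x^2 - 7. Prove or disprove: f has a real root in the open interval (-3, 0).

f(-3) = 245 and f(0) = -7, which have opposite signs.
f is continuous everywhere (it is a polynomial), in particular on [-3, 0].
By the Intermediate Value Theorem, f takes the value 0 somewhere in the open interval.

Such a root exists.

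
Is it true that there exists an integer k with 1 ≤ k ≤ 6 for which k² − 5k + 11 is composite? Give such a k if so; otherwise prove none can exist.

There is no such integer k in that range.

The values for k = 1, 2, …, 6 are 7, 5, 5, 7, 11, 17, and each of these is prime.
So no value in the range makes the expression composite.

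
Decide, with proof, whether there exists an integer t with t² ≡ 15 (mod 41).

No such integer exists.

Apply Euler's criterion with the prime 41: 15 is a quadratic residue iff 15^20 ≡ 1 (mod 41), and a non-residue iff it is ≡ −1.
Repeated squaring mod 41: 15^2 = 225 ≡ 20; 15^4 ≡ 20² = 400 ≡ 31; 15^8 ≡ 31² = 961 ≡ 18; 15^16 ≡ 18² = 324 ≡ 37.
Since 20 = 16 + 4, 15^20 ≡ 37 · 31; multiplying out mod 41: 37·31 = 1147 ≡ 40. Thus 15^20 ≡ 40 ≡ −1 (mod 41).
By Euler's criterion 15 is a quadratic non-residue mod 41: no t satisfies t² ≡ 15 (mod 41).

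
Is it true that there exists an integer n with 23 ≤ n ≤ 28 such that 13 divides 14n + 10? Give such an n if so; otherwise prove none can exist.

The values of 14n + 10 for n = 23, 24, …, 28 are 332, 346, 360, 374, 388, 402; reduced mod 13 these are 7, 8, 9, 10, 11, 12.
The residue 0 does not occur, so no n in [23, 28] makes 14n + 10 a multiple of 13.

No, no such integer n in that range exists.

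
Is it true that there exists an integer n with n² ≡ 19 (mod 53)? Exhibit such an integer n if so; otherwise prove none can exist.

Apply Euler's criterion with the prime 53: 19 is a quadratic residue iff 19^26 ≡ 1 (mod 53), and a non-residue iff it is ≡ −1.
Squaring successively (mod 53): 19^2 = 361 ≡ 43; 19^4 ≡ 43² = 1849 ≡ 47; 19^8 ≡ 47² = 2209 ≡ 36; 19^16 ≡ 36² = 1296 ≡ 24.
Since 26 = 16 + 8 + 2, 19^26 ≡ 24 · 36 · 43; multiplying out mod 53: 24·36 = 864 ≡ 16, then 16·43 = 688 ≡ 52. Thus 19^26 ≡ 52 ≡ −1 (mod 53).
The value −1 means 19 is a non-residue modulo 53, so n² ≡ 19 (mod 53) is impossible.

There is no such integer.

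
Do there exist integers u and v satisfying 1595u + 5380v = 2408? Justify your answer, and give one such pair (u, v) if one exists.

gcd(1595, 5380) = 5, so every integer of the form 1595u + 5380v is a multiple of 5.
However 2408 leaves remainder 3 on division by 5.
Therefore 1595u + 5380v = 2408 has no solution in integers.

No, no such integers exist.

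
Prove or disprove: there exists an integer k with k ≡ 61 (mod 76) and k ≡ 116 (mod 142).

No, no such integer exists.

gcd(76, 142) = 2. If k ≡ 61 (mod 76) and k ≡ 116 (mod 142), then k ≡ 61 (mod 2) and k ≡ 116 (mod 2).
However 61 ≡ 1 and 116 ≡ 0 (mod 2), and 1 ≠ 0.
So no integer satisfies both congruences.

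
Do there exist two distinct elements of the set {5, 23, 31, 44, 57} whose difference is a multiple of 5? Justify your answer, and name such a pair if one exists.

No such pair exists.

Reduce each element modulo 5: 5↦0, 23↦3, 31↦1, 44↦4, 57↦2.
All 5 residues are distinct, so no two elements differ by a multiple of 5.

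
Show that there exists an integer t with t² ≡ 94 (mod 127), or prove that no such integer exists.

t = 100

t = 100 works: 100² = 10000, and 10000 − 94 = 9906 = 78·127.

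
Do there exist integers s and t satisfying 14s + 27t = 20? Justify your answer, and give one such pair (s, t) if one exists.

s = 13, t = -6

Since gcd(14, 27) = 1, every integer is an integer combination of 14 and 27.
Euclidean algorithm: 27 = 1·14 + 13, 14 = 1·13 + 1, 13 = 13·1 + 0.
Unwinding: 1 = 14 − 1·13 = 14 − (27 − 1·14) = −27 + 2·14, i.e. 14·2 + 27·(-1) = 1.
Times 20: 14·40 + 27·(-20) = 20, so (40, -20) solves it.
Shifting by a multiple of (27, −14) keeps it a solution: s = 40 − 1·27 = 13, t = -20 + 1·14 = -6.
Check: 14·13 + 27·(-6) = 182 − 162 = 20. ✓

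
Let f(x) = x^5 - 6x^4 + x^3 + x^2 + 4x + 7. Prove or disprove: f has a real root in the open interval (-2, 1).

f(-2) = -133 and f(1) = 8, which have opposite signs.
f is continuous everywhere (it is a polynomial), in particular on [-2, 1].
By the Intermediate Value Theorem f must vanish at some point of (-2, 1).

Such a root exists.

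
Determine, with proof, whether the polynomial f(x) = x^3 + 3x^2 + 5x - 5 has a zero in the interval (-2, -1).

Evaluate at the endpoints: f(-2) = -11, f(-1) = -8 — same sign (negative).
The derivative f'(x) = 3x^2 + 6x + 5 is a quadratic with discriminant 6² − 4·3·5 = -24 < 0; it never vanishes, so it is always positive (sign of the leading coefficient).
So f is strictly increasing; between -2 and -1 its values lie between f(-2) = -11 and f(-1) = -8, all negative. Therefore f has no root in (-2, -1).

f has no root in that interval.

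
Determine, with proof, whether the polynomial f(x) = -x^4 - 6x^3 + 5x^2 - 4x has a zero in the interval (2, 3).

f(2) = -52 and f(3) = -210, both negative, so a sign-change argument is unavailable; we show f keeps this sign on the whole interval.
Substitute x = 2 + u, where 0 < u < 1 on the interval. Expanding, f(2 + u) = -u^4 - 14u^3 - 55u^2 - 88u - 52.
The nonzero coefficients here are all negative, so for u > 0 every term is negative (or zero), and the constant term -52 is strictly negative.
Therefore f(x) < 0 throughout (2, 3), and f has no zero there.

No such root exists.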